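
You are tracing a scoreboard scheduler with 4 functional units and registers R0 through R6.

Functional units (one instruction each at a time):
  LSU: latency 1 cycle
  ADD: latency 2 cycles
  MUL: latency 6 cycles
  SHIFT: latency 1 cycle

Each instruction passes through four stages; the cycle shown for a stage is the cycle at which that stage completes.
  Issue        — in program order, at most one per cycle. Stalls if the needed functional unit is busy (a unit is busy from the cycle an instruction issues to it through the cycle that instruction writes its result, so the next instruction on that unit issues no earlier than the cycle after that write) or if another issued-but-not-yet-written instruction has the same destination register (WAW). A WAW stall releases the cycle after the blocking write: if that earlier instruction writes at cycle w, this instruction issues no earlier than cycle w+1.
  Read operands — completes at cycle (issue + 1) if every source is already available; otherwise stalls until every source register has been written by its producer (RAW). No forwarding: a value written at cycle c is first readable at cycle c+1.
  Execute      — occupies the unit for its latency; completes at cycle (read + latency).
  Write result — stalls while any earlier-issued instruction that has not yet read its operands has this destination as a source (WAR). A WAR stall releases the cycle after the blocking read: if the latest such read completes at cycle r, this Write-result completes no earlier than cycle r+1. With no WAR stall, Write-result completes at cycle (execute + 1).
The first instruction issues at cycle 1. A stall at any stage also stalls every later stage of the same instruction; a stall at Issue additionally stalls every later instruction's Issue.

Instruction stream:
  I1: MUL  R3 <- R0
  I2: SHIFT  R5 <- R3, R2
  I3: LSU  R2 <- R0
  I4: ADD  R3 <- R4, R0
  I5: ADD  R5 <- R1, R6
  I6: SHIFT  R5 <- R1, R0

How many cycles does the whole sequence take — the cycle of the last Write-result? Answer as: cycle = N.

cycle = 23

cycle 1: I1→MUL
cycle 2: I1 RO; I2→SHIFT
cycle 3: I3→LSU
cycle 4: I3 RO
cycle 5: I3 EX
cycle 8: I1 EX
cycle 9: I1 WR R3
cycle 10: I2 RO; I4→ADD
cycle 11: I2 EX; I3 WR R2; I4 RO
cycle 12: I2 WR R5
cycle 13: I4 EX
cycle 14: I4 WR R3
cycle 15: I5→ADD
cycle 16: I5 RO
cycle 18: I5 EX
cycle 19: I5 WR R5
cycle 20: I6→SHIFT
cycle 21: I6 RO
cycle 22: I6 EX
cycle 23: I6 WR R5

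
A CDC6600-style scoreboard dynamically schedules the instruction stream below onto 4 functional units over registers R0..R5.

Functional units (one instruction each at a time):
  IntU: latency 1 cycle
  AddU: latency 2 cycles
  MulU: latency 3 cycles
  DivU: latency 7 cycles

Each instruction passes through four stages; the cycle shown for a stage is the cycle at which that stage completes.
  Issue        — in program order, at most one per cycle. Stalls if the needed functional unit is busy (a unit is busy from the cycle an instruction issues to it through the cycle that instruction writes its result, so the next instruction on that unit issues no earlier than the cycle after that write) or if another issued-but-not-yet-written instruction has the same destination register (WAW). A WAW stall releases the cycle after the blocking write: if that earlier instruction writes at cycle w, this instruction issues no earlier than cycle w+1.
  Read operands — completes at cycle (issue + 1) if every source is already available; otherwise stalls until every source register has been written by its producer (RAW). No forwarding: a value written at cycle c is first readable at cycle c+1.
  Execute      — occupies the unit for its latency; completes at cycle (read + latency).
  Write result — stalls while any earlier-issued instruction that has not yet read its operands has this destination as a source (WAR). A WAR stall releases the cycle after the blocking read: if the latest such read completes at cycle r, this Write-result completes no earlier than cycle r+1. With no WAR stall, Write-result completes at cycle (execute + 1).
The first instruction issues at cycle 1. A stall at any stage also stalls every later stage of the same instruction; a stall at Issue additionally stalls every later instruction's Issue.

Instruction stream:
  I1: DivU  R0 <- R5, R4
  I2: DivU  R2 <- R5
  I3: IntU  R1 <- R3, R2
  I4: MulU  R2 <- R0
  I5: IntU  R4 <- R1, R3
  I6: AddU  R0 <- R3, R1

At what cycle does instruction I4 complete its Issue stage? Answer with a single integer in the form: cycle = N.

c1: I1 issues→DivU
c2: I1 reads
c9: I1 exec-done
c10: I1 writes R0
c11: I2 issues→DivU
c12: I2 reads | I3 issues→IntU
c19: I2 exec-done
c20: I2 writes R2
c21: I3 reads | I4 issues→MulU
c22: I3 exec-done | I4 reads
c23: I3 writes R1
c24: I5 issues→IntU
c25: I4 exec-done | I5 reads | I6 issues→AddU
c26: I4 writes R2 | I5 exec-done | I6 reads
c27: I5 writes R4
c28: I6 exec-done
c29: I6 writes R0

cycle = 21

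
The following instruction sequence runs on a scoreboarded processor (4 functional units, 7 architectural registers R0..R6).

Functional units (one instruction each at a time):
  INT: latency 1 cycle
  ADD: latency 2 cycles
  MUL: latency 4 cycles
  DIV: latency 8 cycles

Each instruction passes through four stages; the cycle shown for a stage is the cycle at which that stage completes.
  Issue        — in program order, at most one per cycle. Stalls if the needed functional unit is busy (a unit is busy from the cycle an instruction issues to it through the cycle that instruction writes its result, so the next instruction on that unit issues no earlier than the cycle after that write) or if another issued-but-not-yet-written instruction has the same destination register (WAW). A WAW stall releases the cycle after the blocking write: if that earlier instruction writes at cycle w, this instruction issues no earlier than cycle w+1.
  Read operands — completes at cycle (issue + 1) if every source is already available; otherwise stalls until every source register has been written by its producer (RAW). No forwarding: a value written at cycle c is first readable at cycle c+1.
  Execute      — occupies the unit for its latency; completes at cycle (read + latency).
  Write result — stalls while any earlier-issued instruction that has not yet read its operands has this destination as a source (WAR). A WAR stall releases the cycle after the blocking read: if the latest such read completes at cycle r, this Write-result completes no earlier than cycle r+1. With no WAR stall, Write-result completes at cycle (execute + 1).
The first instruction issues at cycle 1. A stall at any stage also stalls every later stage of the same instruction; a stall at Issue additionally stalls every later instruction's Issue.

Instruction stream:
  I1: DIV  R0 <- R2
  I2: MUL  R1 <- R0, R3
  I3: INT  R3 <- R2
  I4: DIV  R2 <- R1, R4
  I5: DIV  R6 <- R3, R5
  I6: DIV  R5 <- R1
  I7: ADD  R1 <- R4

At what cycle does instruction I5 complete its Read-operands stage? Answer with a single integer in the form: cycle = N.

I1: IS=1 RO=2 EX=10 WR=11
I2: IS=2 RO=12 EX=16 WR=17  [RAW R0: wait I1 write@11]
I3: IS=3 RO=4 EX=5 WR=13  [WAR R3: wait I2 read@12]
I4: IS=12 RO=18 EX=26 WR=27  [struct: DIV busy until I1 writes@11; RAW R1: wait I2 write@17]
I5: IS=28 RO=29 EX=37 WR=38  [struct: DIV busy until I4 writes@27]
I6: IS=39 RO=40 EX=48 WR=49  [struct: DIV busy until I5 writes@38]
I7: IS=40 RO=41 EX=43 WR=44

cycle = 29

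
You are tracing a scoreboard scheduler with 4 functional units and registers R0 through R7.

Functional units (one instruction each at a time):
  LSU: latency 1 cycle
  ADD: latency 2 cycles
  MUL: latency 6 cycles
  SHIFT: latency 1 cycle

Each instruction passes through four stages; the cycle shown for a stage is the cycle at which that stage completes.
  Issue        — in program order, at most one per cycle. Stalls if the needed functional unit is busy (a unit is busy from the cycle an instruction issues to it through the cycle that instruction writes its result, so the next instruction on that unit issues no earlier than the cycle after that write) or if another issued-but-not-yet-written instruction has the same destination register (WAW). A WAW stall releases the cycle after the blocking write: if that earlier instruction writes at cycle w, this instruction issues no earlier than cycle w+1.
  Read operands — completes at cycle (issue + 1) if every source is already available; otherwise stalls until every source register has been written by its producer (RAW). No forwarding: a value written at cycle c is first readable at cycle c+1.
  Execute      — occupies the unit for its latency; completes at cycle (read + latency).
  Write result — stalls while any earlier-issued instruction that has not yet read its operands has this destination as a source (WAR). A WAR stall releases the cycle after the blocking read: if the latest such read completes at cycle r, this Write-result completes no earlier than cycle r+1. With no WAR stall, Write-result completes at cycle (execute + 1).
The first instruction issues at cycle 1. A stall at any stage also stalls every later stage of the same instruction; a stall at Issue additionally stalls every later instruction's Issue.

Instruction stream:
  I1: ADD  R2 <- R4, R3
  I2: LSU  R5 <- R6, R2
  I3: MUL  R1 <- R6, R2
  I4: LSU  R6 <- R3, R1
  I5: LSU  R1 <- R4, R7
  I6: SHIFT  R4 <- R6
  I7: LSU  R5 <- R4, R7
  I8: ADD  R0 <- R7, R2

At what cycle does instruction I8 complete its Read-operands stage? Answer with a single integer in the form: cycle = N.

cycle = 23

1) issue 1, read 2, done 4, write 5
2) issue 2, read 6, done 7, write 8  <RAW R2: wait I1 write@5>
3) issue 3, read 6, done 12, write 13  <RAW R2: wait I1 write@5>
4) issue 9, read 14, done 15, write 16  <struct: LSU busy until I2 writes@8 / RAW R1: wait I3 write@13>
5) issue 17, read 18, done 19, write 20  <struct: LSU busy until I4 writes@16>
6) issue 18, read 19, done 20, write 21
7) issue 21, read 22, done 23, write 24  <struct: LSU busy until I5 writes@20>
8) issue 22, read 23, done 25, write 26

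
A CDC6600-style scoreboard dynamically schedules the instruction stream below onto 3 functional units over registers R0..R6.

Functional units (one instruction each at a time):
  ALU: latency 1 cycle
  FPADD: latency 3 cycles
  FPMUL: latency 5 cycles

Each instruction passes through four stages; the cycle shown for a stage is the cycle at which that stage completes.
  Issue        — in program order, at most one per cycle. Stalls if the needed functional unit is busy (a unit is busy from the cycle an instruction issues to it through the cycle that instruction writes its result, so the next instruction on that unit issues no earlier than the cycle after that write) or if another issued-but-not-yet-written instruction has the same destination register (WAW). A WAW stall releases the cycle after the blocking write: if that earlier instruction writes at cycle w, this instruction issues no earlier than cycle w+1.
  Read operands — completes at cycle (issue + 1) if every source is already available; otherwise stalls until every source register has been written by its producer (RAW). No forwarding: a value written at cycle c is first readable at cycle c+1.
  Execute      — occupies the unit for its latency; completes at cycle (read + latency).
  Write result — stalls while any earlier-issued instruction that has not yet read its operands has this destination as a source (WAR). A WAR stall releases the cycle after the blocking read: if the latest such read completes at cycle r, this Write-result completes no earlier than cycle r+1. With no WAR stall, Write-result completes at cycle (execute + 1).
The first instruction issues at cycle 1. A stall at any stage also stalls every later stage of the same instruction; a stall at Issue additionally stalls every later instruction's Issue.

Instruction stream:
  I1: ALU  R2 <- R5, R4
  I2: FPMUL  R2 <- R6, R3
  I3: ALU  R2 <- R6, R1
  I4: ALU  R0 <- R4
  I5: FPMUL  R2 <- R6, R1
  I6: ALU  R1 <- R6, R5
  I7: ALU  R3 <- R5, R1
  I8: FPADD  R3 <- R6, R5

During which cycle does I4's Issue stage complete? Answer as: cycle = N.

cycle = 17

cycle 1: I1 dispatched to ALU
cycle 2: I1 operands ready
cycle 3: I1 complete
cycle 4: R2←I1
cycle 5: I2 dispatched to FPMUL
cycle 6: I2 operands ready
cycle 11: I2 complete
cycle 12: R2←I2
cycle 13: I3 dispatched to ALU
cycle 14: I3 operands ready
cycle 15: I3 complete
cycle 16: R2←I3
cycle 17: I4 dispatched to ALU
cycle 18: I4 operands ready; I5 dispatched to FPMUL
cycle 19: I4 complete; I5 operands ready
cycle 20: R0←I4
cycle 21: I6 dispatched to ALU
cycle 22: I6 operands ready
cycle 23: I6 complete
cycle 24: I5 complete; R1←I6
cycle 25: R2←I5; I7 dispatched to ALU
cycle 26: I7 operands ready
cycle 27: I7 complete
cycle 28: R3←I7
cycle 29: I8 dispatched to FPADD
cycle 30: I8 operands ready
cycle 33: I8 complete
cycle 34: R3←I8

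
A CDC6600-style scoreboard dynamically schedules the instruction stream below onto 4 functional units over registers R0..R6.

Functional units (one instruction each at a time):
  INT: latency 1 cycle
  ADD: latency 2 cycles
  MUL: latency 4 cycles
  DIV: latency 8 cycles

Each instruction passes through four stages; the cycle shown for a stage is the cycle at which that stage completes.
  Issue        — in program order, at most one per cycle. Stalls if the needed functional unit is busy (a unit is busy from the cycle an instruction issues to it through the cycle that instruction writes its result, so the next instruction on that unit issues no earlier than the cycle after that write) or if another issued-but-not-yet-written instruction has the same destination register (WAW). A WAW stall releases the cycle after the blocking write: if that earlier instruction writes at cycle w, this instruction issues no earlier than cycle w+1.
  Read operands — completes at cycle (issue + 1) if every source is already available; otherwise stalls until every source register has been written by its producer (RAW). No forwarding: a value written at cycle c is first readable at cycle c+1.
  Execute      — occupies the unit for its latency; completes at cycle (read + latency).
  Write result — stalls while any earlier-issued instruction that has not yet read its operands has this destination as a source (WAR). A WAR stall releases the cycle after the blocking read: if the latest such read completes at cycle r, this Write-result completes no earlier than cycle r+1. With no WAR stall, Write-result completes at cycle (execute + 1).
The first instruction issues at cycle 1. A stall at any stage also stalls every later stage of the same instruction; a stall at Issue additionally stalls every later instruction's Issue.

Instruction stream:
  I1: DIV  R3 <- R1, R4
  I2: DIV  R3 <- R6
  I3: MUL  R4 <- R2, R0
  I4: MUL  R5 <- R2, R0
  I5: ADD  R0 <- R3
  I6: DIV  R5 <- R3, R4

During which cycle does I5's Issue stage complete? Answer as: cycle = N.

cycle = 21

c1: I1 issues→DIV
c2: I1 reads
c10: I1 exec-done
c11: I1 writes R3
c12: I2 issues→DIV
c13: I2 reads; I3 issues→MUL
c14: I3 reads
c18: I3 exec-done
c19: I3 writes R4
c20: I4 issues→MUL
c21: I2 exec-done; I4 reads; I5 issues→ADD
c22: I2 writes R3
c23: I5 reads
c25: I4 exec-done; I5 exec-done
c26: I4 writes R5; I5 writes R0
c27: I6 issues→DIV
c28: I6 reads
c36: I6 exec-done
c37: I6 writes R5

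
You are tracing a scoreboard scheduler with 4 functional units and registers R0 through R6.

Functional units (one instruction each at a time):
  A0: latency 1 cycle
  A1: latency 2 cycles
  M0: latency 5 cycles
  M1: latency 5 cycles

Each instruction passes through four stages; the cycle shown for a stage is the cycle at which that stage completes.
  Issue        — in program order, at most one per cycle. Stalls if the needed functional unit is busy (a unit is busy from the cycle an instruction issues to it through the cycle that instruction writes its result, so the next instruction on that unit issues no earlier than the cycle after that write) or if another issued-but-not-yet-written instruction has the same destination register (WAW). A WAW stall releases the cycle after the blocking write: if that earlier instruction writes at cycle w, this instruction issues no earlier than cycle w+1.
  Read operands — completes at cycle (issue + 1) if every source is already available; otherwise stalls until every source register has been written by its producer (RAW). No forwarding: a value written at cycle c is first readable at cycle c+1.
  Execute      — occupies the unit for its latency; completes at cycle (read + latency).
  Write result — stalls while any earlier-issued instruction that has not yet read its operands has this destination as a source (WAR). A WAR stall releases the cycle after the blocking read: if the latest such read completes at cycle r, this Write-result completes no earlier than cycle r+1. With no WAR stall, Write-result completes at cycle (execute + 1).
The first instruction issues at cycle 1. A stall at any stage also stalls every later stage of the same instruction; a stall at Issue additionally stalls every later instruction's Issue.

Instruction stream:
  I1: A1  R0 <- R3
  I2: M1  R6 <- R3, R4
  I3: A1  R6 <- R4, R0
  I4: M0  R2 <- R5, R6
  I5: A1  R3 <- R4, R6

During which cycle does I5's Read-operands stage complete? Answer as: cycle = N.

cycle = 16

I1  is:1  ro:2  ex:4  wr:5
I2  is:2  ro:3  ex:8  wr:9
I3  is:10  ro:11  ex:13  wr:14  — WAW R6: wait I2 write@9
I4  is:11  ro:15  ex:20  wr:21  — RAW R6: wait I3 write@14
I5  is:15  ro:16  ex:18  wr:19  — struct: A1 busy until I3 writes@14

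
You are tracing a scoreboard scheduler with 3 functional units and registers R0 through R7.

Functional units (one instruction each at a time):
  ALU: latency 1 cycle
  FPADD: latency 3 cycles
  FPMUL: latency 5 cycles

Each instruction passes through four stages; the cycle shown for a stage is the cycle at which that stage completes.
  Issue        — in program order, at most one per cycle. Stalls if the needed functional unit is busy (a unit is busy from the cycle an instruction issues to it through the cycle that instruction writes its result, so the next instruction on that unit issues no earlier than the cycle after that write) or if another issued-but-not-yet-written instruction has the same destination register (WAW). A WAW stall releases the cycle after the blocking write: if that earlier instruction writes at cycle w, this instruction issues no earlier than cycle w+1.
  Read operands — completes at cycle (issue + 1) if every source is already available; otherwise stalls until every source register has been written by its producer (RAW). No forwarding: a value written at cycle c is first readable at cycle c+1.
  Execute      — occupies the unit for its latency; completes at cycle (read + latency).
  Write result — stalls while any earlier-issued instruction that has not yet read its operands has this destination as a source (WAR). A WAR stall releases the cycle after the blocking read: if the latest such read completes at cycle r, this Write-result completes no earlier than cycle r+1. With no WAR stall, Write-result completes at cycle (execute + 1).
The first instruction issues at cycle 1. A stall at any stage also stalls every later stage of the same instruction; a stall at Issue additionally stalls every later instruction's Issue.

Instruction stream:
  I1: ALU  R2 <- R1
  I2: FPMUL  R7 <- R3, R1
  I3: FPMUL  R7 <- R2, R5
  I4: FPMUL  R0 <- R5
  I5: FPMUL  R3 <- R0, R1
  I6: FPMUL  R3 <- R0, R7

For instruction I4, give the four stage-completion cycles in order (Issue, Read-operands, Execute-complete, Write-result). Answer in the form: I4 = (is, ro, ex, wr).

I4 = (18, 19, 24, 25)

t=1  I1 dispatched to ALU
t=2  I1 operands ready · I2 dispatched to FPMUL
t=3  I1 complete · I2 operands ready
t=4  R2←I1
t=8  I2 complete
t=9  R7←I2
t=10  I3 dispatched to FPMUL
t=11  I3 operands ready
t=16  I3 complete
t=17  R7←I3
t=18  I4 dispatched to FPMUL
t=19  I4 operands ready
t=24  I4 complete
t=25  R0←I4
t=26  I5 dispatched to FPMUL
t=27  I5 operands ready
t=32  I5 complete
t=33  R3←I5
t=34  I6 dispatched to FPMUL
t=35  I6 operands ready
t=40  I6 complete
t=41  R3←I6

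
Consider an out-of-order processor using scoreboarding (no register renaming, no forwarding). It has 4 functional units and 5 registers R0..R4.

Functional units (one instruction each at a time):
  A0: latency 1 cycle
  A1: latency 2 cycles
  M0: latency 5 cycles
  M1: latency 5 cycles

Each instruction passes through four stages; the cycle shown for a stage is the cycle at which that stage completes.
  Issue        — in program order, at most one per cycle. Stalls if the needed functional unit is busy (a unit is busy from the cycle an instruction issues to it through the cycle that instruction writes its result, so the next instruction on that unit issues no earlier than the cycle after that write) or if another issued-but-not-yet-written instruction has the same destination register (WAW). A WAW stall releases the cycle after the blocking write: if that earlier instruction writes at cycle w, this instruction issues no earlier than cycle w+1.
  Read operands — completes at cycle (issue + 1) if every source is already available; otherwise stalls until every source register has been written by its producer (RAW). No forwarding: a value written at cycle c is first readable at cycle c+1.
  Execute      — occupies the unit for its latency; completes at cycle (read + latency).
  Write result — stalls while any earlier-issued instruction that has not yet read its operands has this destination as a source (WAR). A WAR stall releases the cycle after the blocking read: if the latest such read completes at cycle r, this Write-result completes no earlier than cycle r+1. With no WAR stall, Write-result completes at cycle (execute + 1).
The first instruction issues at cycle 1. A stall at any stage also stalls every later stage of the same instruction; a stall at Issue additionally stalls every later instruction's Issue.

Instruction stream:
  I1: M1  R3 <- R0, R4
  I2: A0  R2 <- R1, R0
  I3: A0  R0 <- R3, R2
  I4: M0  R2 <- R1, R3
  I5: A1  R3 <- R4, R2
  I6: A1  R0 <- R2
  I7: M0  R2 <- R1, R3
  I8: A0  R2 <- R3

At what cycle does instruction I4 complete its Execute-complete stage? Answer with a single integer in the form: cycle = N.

cycle = 14

[I1] 1/2/7/8
[I2] 2/3/4/5
[I3] 6/9/10/11  (struct: A0 busy until I2 writes@5; RAW R3: wait I1 write@8)
[I4] 7/9/14/15  (RAW R3: wait I1 write@8)
[I5] 9/16/18/19  (WAW R3: wait I1 write@8; RAW R2: wait I4 write@15)
[I6] 20/21/23/24  (struct: A1 busy until I5 writes@19)
[I7] 21/22/27/28
[I8] 29/30/31/32  (WAW R2: wait I7 write@28)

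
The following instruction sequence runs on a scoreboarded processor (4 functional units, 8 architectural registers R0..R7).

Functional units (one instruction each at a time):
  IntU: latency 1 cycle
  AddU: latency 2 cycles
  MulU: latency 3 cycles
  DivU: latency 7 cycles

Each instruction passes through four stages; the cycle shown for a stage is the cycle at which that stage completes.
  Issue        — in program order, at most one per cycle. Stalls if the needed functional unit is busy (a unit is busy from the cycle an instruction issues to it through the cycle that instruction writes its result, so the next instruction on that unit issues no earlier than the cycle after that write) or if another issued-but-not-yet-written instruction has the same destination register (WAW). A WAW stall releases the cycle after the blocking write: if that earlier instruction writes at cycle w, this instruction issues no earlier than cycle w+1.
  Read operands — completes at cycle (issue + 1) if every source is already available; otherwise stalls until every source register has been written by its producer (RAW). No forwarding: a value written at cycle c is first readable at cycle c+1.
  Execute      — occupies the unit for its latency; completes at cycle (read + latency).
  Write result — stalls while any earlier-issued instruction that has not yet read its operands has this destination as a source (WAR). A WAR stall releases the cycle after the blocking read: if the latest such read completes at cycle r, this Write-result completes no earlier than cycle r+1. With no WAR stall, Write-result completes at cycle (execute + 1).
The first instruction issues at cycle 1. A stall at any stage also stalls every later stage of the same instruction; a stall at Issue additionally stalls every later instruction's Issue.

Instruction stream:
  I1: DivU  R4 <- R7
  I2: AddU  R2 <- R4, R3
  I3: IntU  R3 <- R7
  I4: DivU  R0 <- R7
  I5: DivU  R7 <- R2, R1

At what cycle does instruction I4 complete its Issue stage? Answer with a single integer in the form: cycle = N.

1) issue 1, read 2, done 9, write 10
2) issue 2, read 11, done 13, write 14  <RAW R4: wait I1 write@10>
3) issue 3, read 4, done 5, write 12  <WAR R3: wait I2 read@11>
4) issue 11, read 12, done 19, write 20  <struct: DivU busy until I1 writes@10>
5) issue 21, read 22, done 29, write 30  <struct: DivU busy until I4 writes@20>

cycle = 11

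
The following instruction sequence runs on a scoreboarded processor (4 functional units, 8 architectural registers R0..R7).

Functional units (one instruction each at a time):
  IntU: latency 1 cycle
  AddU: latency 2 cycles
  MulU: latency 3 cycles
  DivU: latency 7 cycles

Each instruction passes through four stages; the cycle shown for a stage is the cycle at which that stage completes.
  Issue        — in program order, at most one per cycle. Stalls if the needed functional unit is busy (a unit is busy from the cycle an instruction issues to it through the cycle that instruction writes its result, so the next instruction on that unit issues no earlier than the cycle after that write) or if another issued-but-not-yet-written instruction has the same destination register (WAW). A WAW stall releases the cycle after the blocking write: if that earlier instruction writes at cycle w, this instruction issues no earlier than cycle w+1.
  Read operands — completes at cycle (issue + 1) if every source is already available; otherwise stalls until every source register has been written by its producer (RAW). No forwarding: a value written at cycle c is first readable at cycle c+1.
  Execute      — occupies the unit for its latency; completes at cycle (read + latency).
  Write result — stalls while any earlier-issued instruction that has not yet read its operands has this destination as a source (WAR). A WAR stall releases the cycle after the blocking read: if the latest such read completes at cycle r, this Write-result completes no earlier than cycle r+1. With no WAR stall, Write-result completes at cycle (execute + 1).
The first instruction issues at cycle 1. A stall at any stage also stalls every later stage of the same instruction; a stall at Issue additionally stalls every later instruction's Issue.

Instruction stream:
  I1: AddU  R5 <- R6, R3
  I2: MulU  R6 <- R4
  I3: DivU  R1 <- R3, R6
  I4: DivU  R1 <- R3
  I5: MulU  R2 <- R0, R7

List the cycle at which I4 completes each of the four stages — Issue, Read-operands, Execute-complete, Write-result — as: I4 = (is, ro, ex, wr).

[1] I1 issues→AddU
[2] I1 reads; I2 issues→MulU
[3] I2 reads; I3 issues→DivU
[4] I1 exec-done
[5] I1 writes R5
[6] I2 exec-done
[7] I2 writes R6
[8] I3 reads
[15] I3 exec-done
[16] I3 writes R1
[17] I4 issues→DivU
[18] I4 reads; I5 issues→MulU
[19] I5 reads
[22] I5 exec-done
[23] I5 writes R2
[25] I4 exec-done
[26] I4 writes R1

I4 = (17, 18, 25, 26)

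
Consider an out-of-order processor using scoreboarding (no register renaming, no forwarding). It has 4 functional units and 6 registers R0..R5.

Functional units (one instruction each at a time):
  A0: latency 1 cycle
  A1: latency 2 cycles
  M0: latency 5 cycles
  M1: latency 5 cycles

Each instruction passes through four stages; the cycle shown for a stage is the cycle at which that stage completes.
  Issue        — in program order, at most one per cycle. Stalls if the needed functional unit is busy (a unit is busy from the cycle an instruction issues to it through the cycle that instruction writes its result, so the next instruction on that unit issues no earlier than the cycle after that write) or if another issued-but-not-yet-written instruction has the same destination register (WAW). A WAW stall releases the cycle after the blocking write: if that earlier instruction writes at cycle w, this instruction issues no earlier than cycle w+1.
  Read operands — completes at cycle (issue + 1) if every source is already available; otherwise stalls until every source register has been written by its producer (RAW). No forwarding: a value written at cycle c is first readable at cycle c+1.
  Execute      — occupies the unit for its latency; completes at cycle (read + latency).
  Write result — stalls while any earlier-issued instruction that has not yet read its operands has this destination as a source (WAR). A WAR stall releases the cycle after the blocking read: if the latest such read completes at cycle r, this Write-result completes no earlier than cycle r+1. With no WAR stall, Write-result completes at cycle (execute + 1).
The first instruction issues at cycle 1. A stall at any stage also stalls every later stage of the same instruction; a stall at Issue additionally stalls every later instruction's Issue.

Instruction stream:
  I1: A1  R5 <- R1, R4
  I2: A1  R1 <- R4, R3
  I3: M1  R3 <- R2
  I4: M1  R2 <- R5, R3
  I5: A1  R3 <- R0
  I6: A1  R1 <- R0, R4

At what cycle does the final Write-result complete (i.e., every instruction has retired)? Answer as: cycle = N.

cycle = 25

[1] I1 issues→A1
[2] I1 reads
[4] I1 exec-done
[5] I1 writes R5
[6] I2 issues→A1
[7] I2 reads | I3 issues→M1
[8] I3 reads
[9] I2 exec-done
[10] I2 writes R1
[13] I3 exec-done
[14] I3 writes R3
[15] I4 issues→M1
[16] I4 reads | I5 issues→A1
[17] I5 reads
[19] I5 exec-done
[20] I5 writes R3
[21] I4 exec-done | I6 issues→A1
[22] I4 writes R2 | I6 reads
[24] I6 exec-done
[25] I6 writes R1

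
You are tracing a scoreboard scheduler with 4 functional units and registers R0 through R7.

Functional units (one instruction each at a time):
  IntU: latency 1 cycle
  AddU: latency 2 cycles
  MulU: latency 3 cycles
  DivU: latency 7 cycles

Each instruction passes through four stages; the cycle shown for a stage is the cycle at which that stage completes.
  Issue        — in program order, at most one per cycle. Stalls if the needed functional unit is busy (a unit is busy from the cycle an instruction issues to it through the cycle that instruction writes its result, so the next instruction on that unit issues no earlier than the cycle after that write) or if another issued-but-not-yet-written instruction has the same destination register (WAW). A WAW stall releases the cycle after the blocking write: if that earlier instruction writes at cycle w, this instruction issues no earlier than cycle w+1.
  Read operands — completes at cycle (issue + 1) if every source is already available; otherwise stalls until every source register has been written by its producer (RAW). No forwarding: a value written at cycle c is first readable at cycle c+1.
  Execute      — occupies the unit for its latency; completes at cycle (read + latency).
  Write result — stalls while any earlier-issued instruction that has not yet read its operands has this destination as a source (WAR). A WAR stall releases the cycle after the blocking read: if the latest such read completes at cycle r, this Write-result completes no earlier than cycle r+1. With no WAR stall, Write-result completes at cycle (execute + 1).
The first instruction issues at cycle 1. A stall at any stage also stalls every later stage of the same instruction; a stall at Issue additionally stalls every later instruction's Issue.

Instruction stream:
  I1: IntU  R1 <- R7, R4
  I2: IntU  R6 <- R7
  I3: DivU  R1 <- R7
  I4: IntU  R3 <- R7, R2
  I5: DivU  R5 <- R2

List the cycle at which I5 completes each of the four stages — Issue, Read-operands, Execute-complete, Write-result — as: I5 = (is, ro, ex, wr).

1) issue 1, read 2, done 3, write 4
2) issue 5, read 6, done 7, write 8  <struct: IntU busy until I1 writes@4>
3) issue 6, read 7, done 14, write 15
4) issue 9, read 10, done 11, write 12  <struct: IntU busy until I2 writes@8>
5) issue 16, read 17, done 24, write 25  <struct: DivU busy until I3 writes@15>

I5 = (16, 17, 24, 25)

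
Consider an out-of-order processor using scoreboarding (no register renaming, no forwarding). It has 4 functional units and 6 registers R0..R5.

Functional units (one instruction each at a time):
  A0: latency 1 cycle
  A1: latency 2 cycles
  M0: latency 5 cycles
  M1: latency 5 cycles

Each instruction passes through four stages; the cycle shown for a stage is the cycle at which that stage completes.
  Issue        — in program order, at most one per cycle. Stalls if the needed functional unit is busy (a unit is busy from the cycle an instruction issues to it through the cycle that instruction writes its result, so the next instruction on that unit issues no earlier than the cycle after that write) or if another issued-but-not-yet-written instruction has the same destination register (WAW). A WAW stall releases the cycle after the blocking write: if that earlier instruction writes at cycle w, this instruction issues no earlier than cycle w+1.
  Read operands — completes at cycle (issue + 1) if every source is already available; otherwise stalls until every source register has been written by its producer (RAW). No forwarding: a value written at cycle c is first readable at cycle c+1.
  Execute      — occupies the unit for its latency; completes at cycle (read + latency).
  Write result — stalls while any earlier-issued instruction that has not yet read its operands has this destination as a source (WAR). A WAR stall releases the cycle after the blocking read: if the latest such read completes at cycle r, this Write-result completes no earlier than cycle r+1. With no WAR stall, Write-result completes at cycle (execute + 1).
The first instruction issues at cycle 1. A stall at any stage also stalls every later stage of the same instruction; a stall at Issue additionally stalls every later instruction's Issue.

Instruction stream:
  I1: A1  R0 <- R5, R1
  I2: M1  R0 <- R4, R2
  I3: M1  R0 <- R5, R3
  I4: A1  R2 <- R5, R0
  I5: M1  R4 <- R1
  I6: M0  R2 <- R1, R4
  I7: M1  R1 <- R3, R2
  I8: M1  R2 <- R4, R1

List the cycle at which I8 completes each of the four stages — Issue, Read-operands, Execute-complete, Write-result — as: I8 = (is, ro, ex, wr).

c1: I1 dispatched to A1
c2: I1 operands ready
c4: I1 complete
c5: R0←I1
c6: I2 dispatched to M1
c7: I2 operands ready
c12: I2 complete
c13: R0←I2
c14: I3 dispatched to M1
c15: I3 operands ready | I4 dispatched to A1
c20: I3 complete
c21: R0←I3
c22: I4 operands ready | I5 dispatched to M1
c23: I5 operands ready
c24: I4 complete
c25: R2←I4
c26: I6 dispatched to M0
c28: I5 complete
c29: R4←I5
c30: I6 operands ready | I7 dispatched to M1
c35: I6 complete
c36: R2←I6
c37: I7 operands ready
c42: I7 complete
c43: R1←I7
c44: I8 dispatched to M1
c45: I8 operands ready
c50: I8 complete
c51: R2←I8

I8 = (44, 45, 50, 51)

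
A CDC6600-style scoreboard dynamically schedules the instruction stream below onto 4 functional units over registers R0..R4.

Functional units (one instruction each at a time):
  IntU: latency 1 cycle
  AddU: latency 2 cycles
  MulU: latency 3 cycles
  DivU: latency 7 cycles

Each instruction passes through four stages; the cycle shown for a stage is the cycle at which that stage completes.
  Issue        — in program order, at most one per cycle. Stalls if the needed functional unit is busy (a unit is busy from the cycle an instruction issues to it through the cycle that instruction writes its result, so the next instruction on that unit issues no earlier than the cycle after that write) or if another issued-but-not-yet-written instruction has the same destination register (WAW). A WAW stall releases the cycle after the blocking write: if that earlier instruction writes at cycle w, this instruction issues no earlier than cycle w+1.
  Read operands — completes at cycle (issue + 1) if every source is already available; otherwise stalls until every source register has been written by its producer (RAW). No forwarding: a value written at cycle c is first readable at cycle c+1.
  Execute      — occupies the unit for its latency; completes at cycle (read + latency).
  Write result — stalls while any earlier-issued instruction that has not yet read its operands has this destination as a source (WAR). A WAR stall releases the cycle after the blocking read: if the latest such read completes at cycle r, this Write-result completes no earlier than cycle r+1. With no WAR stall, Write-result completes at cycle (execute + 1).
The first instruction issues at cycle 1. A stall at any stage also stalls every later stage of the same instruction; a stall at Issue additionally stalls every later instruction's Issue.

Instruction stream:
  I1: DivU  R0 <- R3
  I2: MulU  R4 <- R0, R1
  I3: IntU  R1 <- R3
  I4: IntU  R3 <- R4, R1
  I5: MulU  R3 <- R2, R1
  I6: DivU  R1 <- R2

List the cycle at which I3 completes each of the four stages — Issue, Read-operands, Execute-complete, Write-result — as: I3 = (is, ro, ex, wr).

I1: IS=1 RO=2 EX=9 WR=10
I2: IS=2 RO=11 EX=14 WR=15  [RAW R0: wait I1 write@10]
I3: IS=3 RO=4 EX=5 WR=12  [WAR R1: wait I2 read@11]
I4: IS=13 RO=16 EX=17 WR=18  [struct: IntU busy until I3 writes@12; RAW R4: wait I2 write@15]
I5: IS=19 RO=20 EX=23 WR=24  [WAW R3: wait I4 write@18]
I6: IS=20 RO=21 EX=28 WR=29

I3 = (3, 4, 5, 12)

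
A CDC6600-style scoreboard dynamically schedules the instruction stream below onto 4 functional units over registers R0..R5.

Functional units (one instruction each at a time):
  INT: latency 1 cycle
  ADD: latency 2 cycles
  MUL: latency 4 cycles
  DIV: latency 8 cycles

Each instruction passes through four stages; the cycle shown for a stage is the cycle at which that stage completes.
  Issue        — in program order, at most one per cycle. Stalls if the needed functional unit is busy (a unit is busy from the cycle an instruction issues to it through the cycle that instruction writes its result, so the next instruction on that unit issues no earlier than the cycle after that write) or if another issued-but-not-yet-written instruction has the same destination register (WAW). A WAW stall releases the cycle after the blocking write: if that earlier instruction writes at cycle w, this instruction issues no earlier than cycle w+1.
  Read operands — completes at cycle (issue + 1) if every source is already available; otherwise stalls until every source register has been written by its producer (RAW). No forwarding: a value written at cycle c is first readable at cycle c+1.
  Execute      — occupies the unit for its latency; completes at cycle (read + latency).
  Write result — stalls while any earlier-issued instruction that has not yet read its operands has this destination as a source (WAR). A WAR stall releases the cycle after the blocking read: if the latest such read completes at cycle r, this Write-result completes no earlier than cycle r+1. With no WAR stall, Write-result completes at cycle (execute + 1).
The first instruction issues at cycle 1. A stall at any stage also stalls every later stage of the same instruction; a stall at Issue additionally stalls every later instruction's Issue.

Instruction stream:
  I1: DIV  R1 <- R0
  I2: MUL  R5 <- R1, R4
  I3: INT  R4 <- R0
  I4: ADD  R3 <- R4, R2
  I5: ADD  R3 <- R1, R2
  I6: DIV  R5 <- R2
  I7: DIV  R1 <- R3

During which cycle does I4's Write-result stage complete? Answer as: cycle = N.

cycle = 17

I1 -> (1, 2, 10, 11)
I2 -> (2, 12, 16, 17)  // RAW R1: wait I1 write@11
I3 -> (3, 4, 5, 13)  // WAR R4: wait I2 read@12
I4 -> (4, 14, 16, 17)  // RAW R4: wait I3 write@13
I5 -> (18, 19, 21, 22)  // struct: ADD busy until I4 writes@17
I6 -> (19, 20, 28, 29)
I7 -> (30, 31, 39, 40)  // struct: DIV busy until I6 writes@29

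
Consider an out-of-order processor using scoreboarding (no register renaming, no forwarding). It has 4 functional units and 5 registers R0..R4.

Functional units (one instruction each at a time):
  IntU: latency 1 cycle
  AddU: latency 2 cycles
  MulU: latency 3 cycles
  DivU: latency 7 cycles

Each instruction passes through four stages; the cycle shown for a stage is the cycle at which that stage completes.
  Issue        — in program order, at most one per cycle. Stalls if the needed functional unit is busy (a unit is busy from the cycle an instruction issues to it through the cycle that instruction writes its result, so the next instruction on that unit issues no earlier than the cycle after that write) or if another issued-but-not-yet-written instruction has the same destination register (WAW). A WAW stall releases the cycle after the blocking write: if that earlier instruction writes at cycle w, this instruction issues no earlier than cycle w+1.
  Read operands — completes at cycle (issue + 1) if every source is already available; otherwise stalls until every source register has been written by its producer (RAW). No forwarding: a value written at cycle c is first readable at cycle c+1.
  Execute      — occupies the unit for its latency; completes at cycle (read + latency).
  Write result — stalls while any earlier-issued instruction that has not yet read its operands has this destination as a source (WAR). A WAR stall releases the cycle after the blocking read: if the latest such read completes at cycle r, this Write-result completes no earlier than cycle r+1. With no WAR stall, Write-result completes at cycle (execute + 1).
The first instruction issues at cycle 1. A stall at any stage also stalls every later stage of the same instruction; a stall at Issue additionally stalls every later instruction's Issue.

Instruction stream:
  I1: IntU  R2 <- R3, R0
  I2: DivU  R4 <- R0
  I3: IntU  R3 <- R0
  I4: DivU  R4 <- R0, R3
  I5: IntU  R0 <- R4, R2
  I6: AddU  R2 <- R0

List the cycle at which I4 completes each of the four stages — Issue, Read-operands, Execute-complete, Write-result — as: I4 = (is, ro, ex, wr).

c1: I1 dispatched to IntU
c2: I1 operands ready · I2 dispatched to DivU
c3: I1 complete · I2 operands ready
c4: R2←I1
c5: I3 dispatched to IntU
c6: I3 operands ready
c7: I3 complete
c8: R3←I3
c10: I2 complete
c11: R4←I2
c12: I4 dispatched to DivU
c13: I4 operands ready · I5 dispatched to IntU
c14: I6 dispatched to AddU
c20: I4 complete
c21: R4←I4
c22: I5 operands ready
c23: I5 complete
c24: R0←I5
c25: I6 operands ready
c27: I6 complete
c28: R2←I6

I4 = (12, 13, 20, 21)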